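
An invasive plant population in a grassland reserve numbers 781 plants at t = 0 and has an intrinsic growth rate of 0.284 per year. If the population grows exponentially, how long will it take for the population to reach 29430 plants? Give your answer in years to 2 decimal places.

12.78 years

Set N₀·e^(rt) = 29430: e^(0.284·t) = 29430/781 = 37.682.
0.284·t = ln(37.682) = 3.6292, so t = 3.6292/0.284 = 12.779.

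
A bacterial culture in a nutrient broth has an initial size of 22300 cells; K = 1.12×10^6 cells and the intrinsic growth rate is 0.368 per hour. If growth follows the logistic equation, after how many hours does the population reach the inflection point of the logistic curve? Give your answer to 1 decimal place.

10.6 hours

Logistic growth is fastest at N = K/2 = 560000.
A = (K − N₀)/N₀ = 49.224. Set K/(1 + A·e^(−rt)) = K/2 → A·e^(−rt) = 1.
e^(−0.368t) = 1/49.224 = 0.0203152, so t = ln(49.224)/0.368 = 3.8964/0.368 = 10.588.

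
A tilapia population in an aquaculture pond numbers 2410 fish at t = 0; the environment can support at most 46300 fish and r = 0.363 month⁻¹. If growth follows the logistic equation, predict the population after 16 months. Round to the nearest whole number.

A = (K − N₀)/N₀ = (46300 − 2410)/2410 = 18.212.
N(t) = K/(1 + A·e^(−rt)) = 46300/(1 + 18.212×e^(−0.363×16)).
e^(−5.808) = 0.0030034; denominator = 1 + 18.212×0.0030034 = 1.0547.
N = 46300/1.0547 = 43898.8.

43899 fish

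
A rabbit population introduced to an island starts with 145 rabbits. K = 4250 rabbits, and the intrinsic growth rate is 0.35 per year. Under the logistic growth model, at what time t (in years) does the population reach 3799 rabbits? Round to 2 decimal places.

A = (K − N₀)/N₀ = (4250 − 145)/145 = 28.31.
Solve 4250/(1 + 28.31·e^(−0.35t)) = 3799: 1 + 28.31·e^(−0.35t) = 1.1187, so e^(−0.35t) = 0.00419336.
−0.35·t = ln(0.00419336) = -5.4743, so t = 5.4743/0.35 = 15.641.

15.64 years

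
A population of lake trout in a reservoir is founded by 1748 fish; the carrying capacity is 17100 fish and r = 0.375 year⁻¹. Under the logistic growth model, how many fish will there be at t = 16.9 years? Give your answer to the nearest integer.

16838 fish

A = (K − N₀)/N₀ = (17100 − 1748)/1748 = 8.7826.
N(t) = K/(1 + A·e^(−rt)) = 17100/(1 + 8.7826×e^(−0.375×16.9)).
e^(−6.337) = 0.0017687; denominator = 1 + 8.7826×0.0017687 = 1.0155.
N = 17100/1.0155 = 16838.4.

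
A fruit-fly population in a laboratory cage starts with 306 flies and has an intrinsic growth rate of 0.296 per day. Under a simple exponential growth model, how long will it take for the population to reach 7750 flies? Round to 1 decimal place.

Set N₀·e^(rt) = 7750: e^(0.296·t) = 7750/306 = 25.327.
0.296·t = ln(25.327) = 3.2319, so t = 3.2319/0.296 = 10.918.

10.9 days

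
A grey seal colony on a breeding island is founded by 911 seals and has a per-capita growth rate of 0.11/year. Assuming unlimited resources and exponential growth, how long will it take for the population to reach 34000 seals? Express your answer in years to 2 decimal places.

Set N₀·e^(rt) = 34000: e^(0.11·t) = 34000/911 = 37.322.
0.11·t = ln(37.322) = 3.6196, so t = 3.6196/0.11 = 32.905.

32.91 years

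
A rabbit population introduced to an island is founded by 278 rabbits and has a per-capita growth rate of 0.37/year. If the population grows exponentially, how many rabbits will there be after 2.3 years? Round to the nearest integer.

N(t) = N₀·e^(rt) = 278 × e^(0.37×2.3) = 278 × e^0.851.
e^0.851 ≈ 2.342, so N ≈ 278 × 2.342 = 651.073.

651 rabbits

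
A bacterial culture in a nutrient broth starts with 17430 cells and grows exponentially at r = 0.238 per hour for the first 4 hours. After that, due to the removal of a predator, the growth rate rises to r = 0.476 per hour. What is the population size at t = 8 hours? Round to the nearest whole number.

303139 cells

Phase 1: N(4) = 17430·e^(0.238×4) = 17430·e^0.952 = 45159.1.
Phase 2 runs for 8 − 4 = 4 hours at r = 0.476.
N(8) = 45159.1·e^(0.476×4) = 45159.1·e^1.904 = 303139.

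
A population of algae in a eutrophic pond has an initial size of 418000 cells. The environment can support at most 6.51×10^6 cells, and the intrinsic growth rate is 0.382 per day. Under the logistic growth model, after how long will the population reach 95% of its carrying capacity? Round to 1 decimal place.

A = (K − N₀)/N₀ = (6.51×10^6 − 418000)/418000 = 14.574.
Solve 6.51×10^6/(1 + 14.574·e^(−0.382t)) = 6.1845×10^6: 1 + 14.574·e^(−0.382t) = 1.0526, so e^(−0.382t) = 0.00361129.
−0.382·t = ln(0.00361129) = -5.6237, so t = 5.6237/0.382 = 14.722.

14.7 days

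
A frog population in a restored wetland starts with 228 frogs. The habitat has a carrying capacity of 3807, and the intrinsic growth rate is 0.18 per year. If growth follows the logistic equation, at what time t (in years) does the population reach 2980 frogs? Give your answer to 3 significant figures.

A = (K − N₀)/N₀ = (3807 − 228)/228 = 15.697.
Solve 3807/(1 + 15.697·e^(−0.18t)) = 2980: 1 + 15.697·e^(−0.18t) = 1.2775, so e^(−0.18t) = 0.0176792.
−0.18·t = ln(0.0176792) = -4.0354, so t = 4.0354/0.18 = 22.419.

22.4 years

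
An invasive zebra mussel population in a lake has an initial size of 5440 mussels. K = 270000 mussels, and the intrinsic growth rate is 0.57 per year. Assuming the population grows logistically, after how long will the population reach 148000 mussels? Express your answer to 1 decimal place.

7.2 years

A = (K − N₀)/N₀ = (270000 − 5440)/5440 = 48.632.
Solve 270000/(1 + 48.632·e^(−0.57t)) = 148000: 1 + 48.632·e^(−0.57t) = 1.8243, so e^(−0.57t) = 0.0169501.
−0.57·t = ln(0.0169501) = -4.0775, so t = 4.0775/0.57 = 7.1535.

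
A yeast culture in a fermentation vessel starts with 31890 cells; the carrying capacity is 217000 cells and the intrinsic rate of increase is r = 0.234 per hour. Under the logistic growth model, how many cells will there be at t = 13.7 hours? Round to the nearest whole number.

A = (K − N₀)/N₀ = (217000 − 31890)/31890 = 5.8046.
N(t) = K/(1 + A·e^(−rt)) = 217000/(1 + 5.8046×e^(−0.234×13.7)).
e^(−3.206) = 0.040526; denominator = 1 + 5.8046×0.040526 = 1.2352.
N = 217000/1.2352 = 175674.

175674 cells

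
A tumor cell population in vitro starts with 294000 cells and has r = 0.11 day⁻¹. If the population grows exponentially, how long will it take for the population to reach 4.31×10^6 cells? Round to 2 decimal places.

24.41 days

Set N₀·e^(rt) = 4.31×10^6: e^(0.11·t) = 4.31×10^6/294000 = 14.66.
0.11·t = ln(14.66) = 2.6851, so t = 2.6851/0.11 = 24.41.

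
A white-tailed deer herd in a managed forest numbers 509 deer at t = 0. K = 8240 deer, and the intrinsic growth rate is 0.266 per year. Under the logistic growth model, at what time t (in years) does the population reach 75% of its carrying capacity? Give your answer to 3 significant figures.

A = (K − N₀)/N₀ = (8240 − 509)/509 = 15.189.
Solve 8240/(1 + 15.189·e^(−0.266t)) = 6180: 1 + 15.189·e^(−0.266t) = 1.3333, so e^(−0.266t) = 0.0219463.
−0.266·t = ln(0.0219463) = -3.8192, so t = 3.8192/0.266 = 14.358.

14.4 years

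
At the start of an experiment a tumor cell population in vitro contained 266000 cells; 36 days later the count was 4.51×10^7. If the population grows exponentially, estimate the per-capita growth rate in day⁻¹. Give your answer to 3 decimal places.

0.143 per day

From N(t) = N₀·e^(rt): e^(r·36) = 4.51×10^7/266000 = 169.55.
r·36 = ln(169.55) = 5.1331, so r = 5.1331/36 = 0.14259.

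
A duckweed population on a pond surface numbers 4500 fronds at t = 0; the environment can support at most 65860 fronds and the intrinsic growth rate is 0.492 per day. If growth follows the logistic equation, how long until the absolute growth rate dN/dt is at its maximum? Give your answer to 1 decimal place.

5.3 days

Logistic growth is fastest at N = K/2 = 32930.
A = (K − N₀)/N₀ = 13.636. Set K/(1 + A·e^(−rt)) = K/2 → A·e^(−rt) = 1.
e^(−0.492t) = 1/13.636 = 0.0733377, so t = ln(13.636)/0.492 = 2.6127/0.492 = 5.3103.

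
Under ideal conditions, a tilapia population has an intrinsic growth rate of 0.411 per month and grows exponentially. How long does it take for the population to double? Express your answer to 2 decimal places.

Doubling time t_d = ln(2)/r = 0.6931/0.411 = 1.6865.

1.69 months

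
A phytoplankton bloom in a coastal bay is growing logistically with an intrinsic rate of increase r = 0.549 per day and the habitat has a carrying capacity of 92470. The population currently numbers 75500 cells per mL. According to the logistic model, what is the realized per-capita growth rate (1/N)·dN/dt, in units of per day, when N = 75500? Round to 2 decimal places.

(1/N)·dN/dt = r(1 − N/K) = 0.549 × (1 − 75500/92470).
= 0.549 × 0.18352 = 0.10075.

0.10 per day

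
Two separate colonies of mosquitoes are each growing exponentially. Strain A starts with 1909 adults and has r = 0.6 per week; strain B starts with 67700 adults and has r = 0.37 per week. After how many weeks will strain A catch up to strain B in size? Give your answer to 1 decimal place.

Set 1909·e^(0.6t) = 67700·e^(0.37t).
e^((0.6 − 0.37)t) = 67700/1909 → e^(0.23·t) = 35.464.
0.23·t = ln(35.464) = 3.5685, so t = 3.5685/0.23 = 15.515.

15.5 weeks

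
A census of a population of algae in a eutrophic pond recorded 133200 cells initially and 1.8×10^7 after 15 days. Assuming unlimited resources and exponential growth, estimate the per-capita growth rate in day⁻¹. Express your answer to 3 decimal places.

0.327 per day

From N(t) = N₀·e^(rt): e^(r·15) = 1.8×10^7/133200 = 135.14.
r·15 = ln(135.14) = 4.9063, so r = 4.9063/15 = 0.32709.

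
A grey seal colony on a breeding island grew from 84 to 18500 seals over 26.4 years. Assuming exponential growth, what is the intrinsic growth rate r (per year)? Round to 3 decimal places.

From N(t) = N₀·e^(rt): e^(r·26.4) = 18500/84 = 220.24.
r·26.4 = ln(220.24) = 5.3947, so r = 5.3947/26.4 = 0.20435.

0.204 per year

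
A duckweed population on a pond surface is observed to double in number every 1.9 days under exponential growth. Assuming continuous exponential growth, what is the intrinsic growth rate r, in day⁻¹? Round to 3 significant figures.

r = ln(2)/t_d = 0.6931/1.9 = 0.36481.

0.365 per day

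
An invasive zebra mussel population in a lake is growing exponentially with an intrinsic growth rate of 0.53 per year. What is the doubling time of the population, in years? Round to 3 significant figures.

Doubling time t_d = ln(2)/r = 0.6931/0.53 = 1.3078.

1.31 years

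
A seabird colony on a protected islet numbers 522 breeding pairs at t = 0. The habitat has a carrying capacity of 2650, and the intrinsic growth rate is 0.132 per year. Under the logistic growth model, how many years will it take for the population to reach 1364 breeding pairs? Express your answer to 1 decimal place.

11.1 years

A = (K − N₀)/N₀ = (2650 − 522)/522 = 4.0766.
Solve 2650/(1 + 4.0766·e^(−0.132t)) = 1364: 1 + 4.0766·e^(−0.132t) = 1.9428, so e^(−0.132t) = 0.231273.
−0.132·t = ln(0.231273) = -1.4642, so t = 1.4642/0.132 = 11.092.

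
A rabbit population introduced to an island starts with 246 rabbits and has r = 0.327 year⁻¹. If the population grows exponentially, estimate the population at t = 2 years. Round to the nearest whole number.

473 rabbits

N(t) = N₀·e^(rt) = 246 × e^(0.327×2) = 246 × e^0.654.
e^0.654 ≈ 1.9232, so N ≈ 246 × 1.9232 = 473.112.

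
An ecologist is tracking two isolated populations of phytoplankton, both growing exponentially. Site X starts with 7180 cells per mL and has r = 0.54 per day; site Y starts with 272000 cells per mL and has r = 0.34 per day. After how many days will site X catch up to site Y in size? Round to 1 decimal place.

Set 7180·e^(0.54t) = 272000·e^(0.34t).
e^((0.54 − 0.34)t) = 272000/7180 → e^(0.2·t) = 37.883.
0.2·t = ln(37.883) = 3.6345, so t = 3.6345/0.2 = 18.173.

18.2 days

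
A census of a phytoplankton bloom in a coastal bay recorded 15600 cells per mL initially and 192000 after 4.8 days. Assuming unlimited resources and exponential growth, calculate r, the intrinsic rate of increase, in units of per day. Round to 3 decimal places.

0.523 per day

From N(t) = N₀·e^(rt): e^(r·4.8) = 192000/15600 = 12.308.
r·4.8 = ln(12.308) = 2.5102, so r = 2.5102/4.8 = 0.52296.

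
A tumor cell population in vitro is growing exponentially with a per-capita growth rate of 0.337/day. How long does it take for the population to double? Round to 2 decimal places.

2.06 days

Doubling time t_d = ln(2)/r = 0.6931/0.337 = 2.0568.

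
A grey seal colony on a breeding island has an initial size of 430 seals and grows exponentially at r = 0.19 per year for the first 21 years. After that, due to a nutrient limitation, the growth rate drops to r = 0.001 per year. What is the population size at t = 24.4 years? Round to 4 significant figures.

23320 seals

Phase 1: N(21) = 430·e^(0.19×21) = 430·e^3.99 = 23243.6.
Phase 2 runs for 24.4 − 21 = 3.4 years at r = 0.001.
N(24.4) = 23243.6·e^(0.001×3.4) = 23243.6·e^0.0034 = 23322.8.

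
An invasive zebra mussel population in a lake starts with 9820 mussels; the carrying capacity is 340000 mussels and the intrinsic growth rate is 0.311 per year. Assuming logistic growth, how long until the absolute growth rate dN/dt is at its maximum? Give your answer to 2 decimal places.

11.30 years

Logistic growth is fastest at N = K/2 = 170000.
A = (K − N₀)/N₀ = 33.623. Set K/(1 + A·e^(−rt)) = K/2 → A·e^(−rt) = 1.
e^(−0.311t) = 1/33.623 = 0.0297414, so t = ln(33.623)/0.311 = 3.5152/0.311 = 11.303.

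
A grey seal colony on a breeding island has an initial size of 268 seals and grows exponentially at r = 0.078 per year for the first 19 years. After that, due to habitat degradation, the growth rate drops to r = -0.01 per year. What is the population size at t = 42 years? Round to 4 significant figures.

Phase 1: N(19) = 268·e^(0.078×19) = 268·e^1.482 = 1179.67.
Phase 2 runs for 42 − 19 = 23 years at r = -0.01.
N(42) = 1179.67·e^(-0.01×23) = 1179.67·e^-0.23 = 937.285.

937.3 seals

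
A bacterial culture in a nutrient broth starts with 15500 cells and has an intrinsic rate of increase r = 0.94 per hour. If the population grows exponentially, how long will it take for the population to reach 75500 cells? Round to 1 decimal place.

1.7 hours

Set N₀·e^(rt) = 75500: e^(0.94·t) = 75500/15500 = 4.871.
0.94·t = ln(4.871) = 1.5833, so t = 1.5833/0.94 = 1.6844.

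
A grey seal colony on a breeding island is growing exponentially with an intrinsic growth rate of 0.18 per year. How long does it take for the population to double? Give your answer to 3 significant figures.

3.85 years

Doubling time t_d = ln(2)/r = 0.6931/0.18 = 3.8508.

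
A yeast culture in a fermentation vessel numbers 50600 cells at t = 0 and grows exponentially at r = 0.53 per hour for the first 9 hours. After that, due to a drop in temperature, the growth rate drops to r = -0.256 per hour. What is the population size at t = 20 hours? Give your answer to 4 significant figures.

357100 cells

Phase 1: N(9) = 50600·e^(0.53×9) = 50600·e^4.77 = 5.966714×10^6.
Phase 2 runs for 20 − 9 = 11 hours at r = -0.256.
N(20) = 5.966714×10^6·e^(-0.256×11) = 5.966714×10^6·e^-2.816 = 357077.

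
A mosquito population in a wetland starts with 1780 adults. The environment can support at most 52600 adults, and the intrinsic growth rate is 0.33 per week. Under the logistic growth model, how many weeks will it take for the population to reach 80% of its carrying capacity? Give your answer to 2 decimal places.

14.36 weeks

A = (K − N₀)/N₀ = (52600 − 1780)/1780 = 28.551.
Solve 52600/(1 + 28.551·e^(−0.33t)) = 42080: 1 + 28.551·e^(−0.33t) = 1.25, so e^(−0.33t) = 0.0087564.
−0.33·t = ln(0.0087564) = -4.738, so t = 4.738/0.33 = 14.357.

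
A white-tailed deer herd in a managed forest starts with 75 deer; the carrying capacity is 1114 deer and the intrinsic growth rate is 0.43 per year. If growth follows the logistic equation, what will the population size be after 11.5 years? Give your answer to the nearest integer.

1014 deer

A = (K − N₀)/N₀ = (1114 − 75)/75 = 13.853.
N(t) = K/(1 + A·e^(−rt)) = 1114/(1 + 13.853×e^(−0.43×11.5)).
e^(−4.945) = 0.0071189; denominator = 1 + 13.853×0.0071189 = 1.0986.
N = 1114/1.0986 = 1014.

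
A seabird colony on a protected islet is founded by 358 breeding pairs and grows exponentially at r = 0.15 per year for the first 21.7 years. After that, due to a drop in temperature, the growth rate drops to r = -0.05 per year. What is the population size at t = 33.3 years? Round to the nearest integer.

5195 breeding pairs

Phase 1: N(21.7) = 358·e^(0.15×21.7) = 358·e^3.255 = 9279.22.
Phase 2 runs for 33.3 − 21.7 = 11.6 years at r = -0.05.
N(33.3) = 9279.22·e^(-0.05×11.6) = 9279.22·e^-0.58 = 5195.42.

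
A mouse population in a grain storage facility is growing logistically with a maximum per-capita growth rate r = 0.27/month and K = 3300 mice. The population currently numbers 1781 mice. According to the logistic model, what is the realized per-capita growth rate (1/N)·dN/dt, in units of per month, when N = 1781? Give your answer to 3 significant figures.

(1/N)·dN/dt = r(1 − N/K) = 0.27 × (1 − 1781/3300).
= 0.27 × 0.4603 = 0.12428.

0.124 per month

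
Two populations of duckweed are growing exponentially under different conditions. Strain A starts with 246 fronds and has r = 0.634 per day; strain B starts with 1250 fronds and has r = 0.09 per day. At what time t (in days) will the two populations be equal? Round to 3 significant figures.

2.99 days

Set 246·e^(0.634t) = 1250·e^(0.09t).
e^((0.634 − 0.09)t) = 1250/246 → e^(0.544·t) = 5.0813.
0.544·t = ln(5.0813) = 1.6256, so t = 1.6256/0.544 = 2.9882.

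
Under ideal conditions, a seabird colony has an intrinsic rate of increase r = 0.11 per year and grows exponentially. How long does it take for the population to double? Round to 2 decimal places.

Doubling time t_d = ln(2)/r = 0.6931/0.11 = 6.3013.

6.30 years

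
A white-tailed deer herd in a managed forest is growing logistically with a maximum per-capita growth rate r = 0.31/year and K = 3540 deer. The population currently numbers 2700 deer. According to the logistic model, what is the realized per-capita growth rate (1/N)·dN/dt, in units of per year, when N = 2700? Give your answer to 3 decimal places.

(1/N)·dN/dt = r(1 − N/K) = 0.31 × (1 − 2700/3540).
= 0.31 × 0.23729 = 0.073559.

0.074 per year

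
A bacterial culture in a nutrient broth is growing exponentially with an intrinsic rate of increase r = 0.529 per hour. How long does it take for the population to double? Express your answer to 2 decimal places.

1.31 hours

Doubling time t_d = ln(2)/r = 0.6931/0.529 = 1.3103.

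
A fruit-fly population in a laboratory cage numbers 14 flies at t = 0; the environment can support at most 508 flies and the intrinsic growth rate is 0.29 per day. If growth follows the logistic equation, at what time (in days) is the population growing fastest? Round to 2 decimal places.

Logistic growth is fastest at N = K/2 = 254.
A = (K − N₀)/N₀ = 35.286. Set K/(1 + A·e^(−rt)) = K/2 → A·e^(−rt) = 1.
e^(−0.29t) = 1/35.286 = 0.0283401, so t = ln(35.286)/0.29 = 3.5635/0.29 = 12.288.

12.29 days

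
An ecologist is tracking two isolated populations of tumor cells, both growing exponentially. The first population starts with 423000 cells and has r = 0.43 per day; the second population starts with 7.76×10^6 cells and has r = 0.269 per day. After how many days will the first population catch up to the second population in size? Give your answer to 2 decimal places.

Set 423000·e^(0.43t) = 7.76×10^6·e^(0.269t).
e^((0.43 − 0.269)t) = 7.76×10^6/423000 → e^(0.161·t) = 18.345.
0.161·t = ln(18.345) = 2.9094, so t = 2.9094/0.161 = 18.071.

18.07 days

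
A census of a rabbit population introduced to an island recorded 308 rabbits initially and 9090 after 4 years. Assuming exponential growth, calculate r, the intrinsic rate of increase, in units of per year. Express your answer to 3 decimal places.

0.846 per year

From N(t) = N₀·e^(rt): e^(r·4) = 9090/308 = 29.513.
r·4 = ln(29.513) = 3.3848, so r = 3.3848/4 = 0.84621.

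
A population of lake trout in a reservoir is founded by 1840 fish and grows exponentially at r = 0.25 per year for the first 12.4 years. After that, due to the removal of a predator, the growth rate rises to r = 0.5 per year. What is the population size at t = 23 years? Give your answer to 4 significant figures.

8183000 fish

Phase 1: N(12.4) = 1840·e^(0.25×12.4) = 1840·e^3.1 = 40844.2.
Phase 2 runs for 23 − 12.4 = 10.6 years at r = 0.5.
N(23) = 40844.2·e^(0.5×10.6) = 40844.2·e^5.3 = 8.182603×10^6.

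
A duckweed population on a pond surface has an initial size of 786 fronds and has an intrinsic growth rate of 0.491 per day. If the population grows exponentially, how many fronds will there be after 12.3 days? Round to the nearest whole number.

N(t) = N₀·e^(rt) = 786 × e^(0.491×12.3) = 786 × e^6.039.
e^6.039 ≈ 419.6, so N ≈ 786 × 419.6 = 329805.

329805 fronds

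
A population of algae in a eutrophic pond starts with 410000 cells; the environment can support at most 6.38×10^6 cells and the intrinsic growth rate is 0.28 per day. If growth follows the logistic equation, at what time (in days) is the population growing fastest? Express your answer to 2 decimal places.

9.57 days

Logistic growth is fastest at N = K/2 = 3.19×10^6.
A = (K − N₀)/N₀ = 14.561. Set K/(1 + A·e^(−rt)) = K/2 → A·e^(−rt) = 1.
e^(−0.28t) = 1/14.561 = 0.0686767, so t = ln(14.561)/0.28 = 2.6783/0.28 = 9.5655.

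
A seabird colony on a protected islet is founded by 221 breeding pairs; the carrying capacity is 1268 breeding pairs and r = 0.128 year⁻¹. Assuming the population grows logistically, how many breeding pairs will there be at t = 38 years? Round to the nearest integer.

1223 breeding pairs

A = (K − N₀)/N₀ = (1268 − 221)/221 = 4.7376.
N(t) = K/(1 + A·e^(−rt)) = 1268/(1 + 4.7376×e^(−0.128×38)).
e^(−4.864) = 0.0077195; denominator = 1 + 4.7376×0.0077195 = 1.0366.
N = 1268/1.0366 = 1223.26.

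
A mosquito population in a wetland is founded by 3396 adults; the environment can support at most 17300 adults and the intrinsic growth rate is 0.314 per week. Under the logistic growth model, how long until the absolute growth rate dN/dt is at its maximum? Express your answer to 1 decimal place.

4.5 weeks

Logistic growth is fastest at N = K/2 = 8650.
A = (K − N₀)/N₀ = 4.0942. Set K/(1 + A·e^(−rt)) = K/2 → A·e^(−rt) = 1.
e^(−0.314t) = 1/4.0942 = 0.244246, so t = ln(4.0942)/0.314 = 1.4096/0.314 = 4.4891.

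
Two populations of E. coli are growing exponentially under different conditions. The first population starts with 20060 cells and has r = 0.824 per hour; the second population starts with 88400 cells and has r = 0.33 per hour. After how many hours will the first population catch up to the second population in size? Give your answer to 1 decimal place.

3.0 hours

Set 20060·e^(0.824t) = 88400·e^(0.33t).
e^((0.824 − 0.33)t) = 88400/20060 → e^(0.494·t) = 4.4068.
0.494·t = ln(4.4068) = 1.4831, so t = 1.4831/0.494 = 3.0023.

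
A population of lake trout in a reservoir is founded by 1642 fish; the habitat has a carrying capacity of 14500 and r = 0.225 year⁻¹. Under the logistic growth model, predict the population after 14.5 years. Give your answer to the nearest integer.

11155 fish

A = (K − N₀)/N₀ = (14500 − 1642)/1642 = 7.8307.
N(t) = K/(1 + A·e^(−rt)) = 14500/(1 + 7.8307×e^(−0.225×14.5)).
e^(−3.263) = 0.038293; denominator = 1 + 7.8307×0.038293 = 1.2999.
N = 14500/1.2999 = 11155.1.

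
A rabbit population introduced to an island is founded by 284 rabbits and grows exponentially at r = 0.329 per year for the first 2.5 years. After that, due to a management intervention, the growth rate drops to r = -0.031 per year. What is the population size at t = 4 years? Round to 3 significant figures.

Phase 1: N(2.5) = 284·e^(0.329×2.5) = 284·e^0.8225 = 646.436.
Phase 2 runs for 4 − 2.5 = 1.5 years at r = -0.031.
N(4) = 646.436·e^(-0.031×1.5) = 646.436·e^-0.0465 = 617.065.

617 rabbits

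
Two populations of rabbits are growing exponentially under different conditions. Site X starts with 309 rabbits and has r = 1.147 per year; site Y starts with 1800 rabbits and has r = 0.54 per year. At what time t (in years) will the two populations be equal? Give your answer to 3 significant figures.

2.90 years

Set 309·e^(1.147t) = 1800·e^(0.54t).
e^((1.147 − 0.54)t) = 1800/309 → e^(0.607·t) = 5.8252.
0.607·t = ln(5.8252) = 1.7622, so t = 1.7622/0.607 = 2.9031.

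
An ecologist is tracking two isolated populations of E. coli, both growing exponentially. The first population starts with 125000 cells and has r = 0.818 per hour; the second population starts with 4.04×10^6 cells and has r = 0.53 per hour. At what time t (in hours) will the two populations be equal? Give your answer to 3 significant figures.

12.1 hours

Set 125000·e^(0.818t) = 4.04×10^6·e^(0.53t).
e^((0.818 − 0.53)t) = 4.04×10^6/125000 → e^(0.288·t) = 32.32.
0.288·t = ln(32.32) = 3.4757, so t = 3.4757/0.288 = 12.068.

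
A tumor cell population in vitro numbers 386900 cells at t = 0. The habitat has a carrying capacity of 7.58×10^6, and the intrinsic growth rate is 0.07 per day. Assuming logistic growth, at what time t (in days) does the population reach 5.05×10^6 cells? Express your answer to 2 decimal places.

A = (K − N₀)/N₀ = (7.58×10^6 − 386900)/386900 = 18.592.
Solve 7.58×10^6/(1 + 18.592·e^(−0.07t)) = 5.05×10^6: 1 + 18.592·e^(−0.07t) = 1.501, so e^(−0.07t) = 0.0269471.
−0.07·t = ln(0.0269471) = -3.6139, so t = 3.6139/0.07 = 51.627.

51.63 days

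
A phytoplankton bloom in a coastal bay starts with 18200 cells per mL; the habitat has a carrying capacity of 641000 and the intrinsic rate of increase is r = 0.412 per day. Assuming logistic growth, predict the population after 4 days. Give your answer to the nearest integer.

A = (K − N₀)/N₀ = (641000 − 18200)/18200 = 34.22.
N(t) = K/(1 + A·e^(−rt)) = 641000/(1 + 34.22×e^(−0.412×4)).
e^(−1.648) = 0.19243; denominator = 1 + 34.22×0.19243 = 7.5851.
N = 641000/7.5851 = 84508.2.

84508 cells per mL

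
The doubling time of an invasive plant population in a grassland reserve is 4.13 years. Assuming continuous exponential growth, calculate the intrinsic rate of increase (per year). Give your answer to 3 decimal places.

r = ln(2)/t_d = 0.6931/4.13 = 0.16783.

0.168 per year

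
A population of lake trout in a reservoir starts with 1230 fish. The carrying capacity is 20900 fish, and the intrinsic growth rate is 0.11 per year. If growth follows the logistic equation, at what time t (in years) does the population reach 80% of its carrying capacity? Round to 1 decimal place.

A = (K − N₀)/N₀ = (20900 − 1230)/1230 = 15.992.
Solve 20900/(1 + 15.992·e^(−0.11t)) = 16720: 1 + 15.992·e^(−0.11t) = 1.25, so e^(−0.11t) = 0.0156329.
−0.11·t = ln(0.0156329) = -4.1584, so t = 4.1584/0.11 = 37.803.

37.8 years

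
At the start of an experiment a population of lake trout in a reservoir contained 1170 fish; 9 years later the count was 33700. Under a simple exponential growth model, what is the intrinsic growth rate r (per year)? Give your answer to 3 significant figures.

0.373 per year

From N(t) = N₀·e^(rt): e^(r·9) = 33700/1170 = 28.803.
r·9 = ln(28.803) = 3.3605, so r = 3.3605/9 = 0.37339.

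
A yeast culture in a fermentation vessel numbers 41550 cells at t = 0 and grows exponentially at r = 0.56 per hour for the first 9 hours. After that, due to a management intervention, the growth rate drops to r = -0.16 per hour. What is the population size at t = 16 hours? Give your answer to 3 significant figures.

2090000 cells

Phase 1: N(9) = 41550·e^(0.56×9) = 41550·e^5.04 = 6.418229×10^6.
Phase 2 runs for 16 − 9 = 7 hours at r = -0.16.
N(16) = 6.418229×10^6·e^(-0.16×7) = 6.418229×10^6·e^-1.12 = 2.094138×10^6.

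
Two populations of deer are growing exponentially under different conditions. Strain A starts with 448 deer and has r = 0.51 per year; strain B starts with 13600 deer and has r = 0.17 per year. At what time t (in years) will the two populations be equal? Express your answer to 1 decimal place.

10.0 years

Set 448·e^(0.51t) = 13600·e^(0.17t).
e^((0.51 − 0.17)t) = 13600/448 → e^(0.34·t) = 30.357.
0.34·t = ln(30.357) = 3.413, so t = 3.413/0.34 = 10.038.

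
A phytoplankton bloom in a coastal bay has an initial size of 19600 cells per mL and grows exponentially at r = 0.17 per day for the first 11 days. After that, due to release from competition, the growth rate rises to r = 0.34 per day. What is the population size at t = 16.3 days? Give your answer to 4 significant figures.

Phase 1: N(11) = 19600·e^(0.17×11) = 19600·e^1.87 = 127171.
Phase 2 runs for 16.3 − 11 = 5.3 days at r = 0.34.
N(16.3) = 127171·e^(0.34×5.3) = 127171·e^1.802 = 770878.

770900 cells per mL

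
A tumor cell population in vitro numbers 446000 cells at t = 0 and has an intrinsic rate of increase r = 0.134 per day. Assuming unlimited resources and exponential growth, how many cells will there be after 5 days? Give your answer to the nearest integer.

N(t) = N₀·e^(rt) = 446000 × e^(0.134×5) = 446000 × e^0.67.
e^0.67 ≈ 1.9542, so N ≈ 446000 × 1.9542 = 871590.

871590 cells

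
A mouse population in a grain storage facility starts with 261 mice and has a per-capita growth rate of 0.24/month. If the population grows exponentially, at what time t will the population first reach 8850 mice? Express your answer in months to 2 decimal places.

14.68 months

Set N₀·e^(rt) = 8850: e^(0.24·t) = 8850/261 = 33.908.
0.24·t = ln(33.908) = 3.5237, so t = 3.5237/0.24 = 14.682.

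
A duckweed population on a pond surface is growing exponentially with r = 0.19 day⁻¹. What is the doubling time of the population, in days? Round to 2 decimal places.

3.65 days

Doubling time t_d = ln(2)/r = 0.6931/0.19 = 3.6481.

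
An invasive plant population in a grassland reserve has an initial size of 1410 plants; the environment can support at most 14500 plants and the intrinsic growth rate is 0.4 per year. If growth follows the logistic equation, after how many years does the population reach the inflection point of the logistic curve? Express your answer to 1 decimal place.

Logistic growth is fastest at N = K/2 = 7250.
A = (K − N₀)/N₀ = 9.2837. Set K/(1 + A·e^(−rt)) = K/2 → A·e^(−rt) = 1.
e^(−0.4t) = 1/9.2837 = 0.107716, so t = ln(9.2837)/0.4 = 2.2283/0.4 = 5.5706.

5.6 years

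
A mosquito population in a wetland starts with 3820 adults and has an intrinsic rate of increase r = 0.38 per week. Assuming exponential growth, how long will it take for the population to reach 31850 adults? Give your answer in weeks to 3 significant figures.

Set N₀·e^(rt) = 31850: e^(0.38·t) = 31850/3820 = 8.3377.
0.38·t = ln(8.3377) = 2.1208, so t = 2.1208/0.38 = 5.581.

5.58 weeks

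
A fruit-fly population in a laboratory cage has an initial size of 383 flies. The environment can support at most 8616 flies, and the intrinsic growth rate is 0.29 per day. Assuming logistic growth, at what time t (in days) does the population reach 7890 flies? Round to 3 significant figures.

18.8 days

A = (K − N₀)/N₀ = (8616 − 383)/383 = 21.496.
Solve 8616/(1 + 21.496·e^(−0.29t)) = 7890: 1 + 21.496·e^(−0.29t) = 1.092, so e^(−0.29t) = 0.00428056.
−0.29·t = ln(0.00428056) = -5.4537, so t = 5.4537/0.29 = 18.806.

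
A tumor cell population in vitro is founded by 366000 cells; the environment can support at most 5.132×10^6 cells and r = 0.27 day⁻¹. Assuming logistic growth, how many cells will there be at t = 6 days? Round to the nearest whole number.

1434718 cells

A = (K − N₀)/N₀ = (5.132×10^6 − 366000)/366000 = 13.022.
N(t) = K/(1 + A·e^(−rt)) = 5.132×10^6/(1 + 13.022×e^(−0.27×6)).
e^(−1.62) = 0.1979; denominator = 1 + 13.022×0.1979 = 3.577.
N = 5.132×10^6/3.577 = 1.434718×10^6.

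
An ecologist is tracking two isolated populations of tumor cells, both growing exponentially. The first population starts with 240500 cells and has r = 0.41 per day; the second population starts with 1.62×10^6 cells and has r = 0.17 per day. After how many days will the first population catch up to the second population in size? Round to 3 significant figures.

Set 240500·e^(0.41t) = 1.62×10^6·e^(0.17t).
e^((0.41 − 0.17)t) = 1.62×10^6/240500 → e^(0.24·t) = 6.736.
0.24·t = ln(6.736) = 1.9075, so t = 1.9075/0.24 = 7.9478.

7.95 days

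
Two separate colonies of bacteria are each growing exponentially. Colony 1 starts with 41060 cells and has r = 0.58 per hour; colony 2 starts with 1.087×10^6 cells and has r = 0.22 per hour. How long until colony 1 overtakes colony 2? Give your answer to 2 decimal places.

Set 41060·e^(0.58t) = 1.087×10^6·e^(0.22t).
e^((0.58 − 0.22)t) = 1.087×10^6/41060 → e^(0.36·t) = 26.473.
0.36·t = ln(26.473) = 3.2761, so t = 3.2761/0.36 = 9.1004.

9.10 hours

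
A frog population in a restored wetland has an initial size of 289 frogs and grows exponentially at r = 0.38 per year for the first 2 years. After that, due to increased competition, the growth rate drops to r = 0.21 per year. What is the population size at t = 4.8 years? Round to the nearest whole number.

1113 frogs

Phase 1: N(2) = 289·e^(0.38×2) = 289·e^0.76 = 617.962.
Phase 2 runs for 4.8 − 2 = 2.8 years at r = 0.21.
N(4.8) = 617.962·e^(0.21×2.8) = 617.962·e^0.588 = 1112.57.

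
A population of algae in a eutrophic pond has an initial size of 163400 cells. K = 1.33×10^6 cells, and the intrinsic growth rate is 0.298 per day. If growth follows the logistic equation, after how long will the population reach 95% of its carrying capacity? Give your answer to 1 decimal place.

16.5 days

A = (K − N₀)/N₀ = (1.33×10^6 − 163400)/163400 = 7.1395.
Solve 1.33×10^6/(1 + 7.1395·e^(−0.298t)) = 1.2635×10^6: 1 + 7.1395·e^(−0.298t) = 1.0526, so e^(−0.298t) = 0.00737185.
−0.298·t = ln(0.00737185) = -4.9101, so t = 4.9101/0.298 = 16.477.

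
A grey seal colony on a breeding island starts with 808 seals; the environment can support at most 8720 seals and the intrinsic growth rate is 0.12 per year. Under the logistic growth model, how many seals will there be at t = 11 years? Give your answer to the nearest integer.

2412 seals

A = (K − N₀)/N₀ = (8720 − 808)/808 = 9.7921.
N(t) = K/(1 + A·e^(−rt)) = 8720/(1 + 9.7921×e^(−0.12×11)).
e^(−1.32) = 0.26714; denominator = 1 + 9.7921×0.26714 = 3.6158.
N = 8720/3.6158 = 2411.63.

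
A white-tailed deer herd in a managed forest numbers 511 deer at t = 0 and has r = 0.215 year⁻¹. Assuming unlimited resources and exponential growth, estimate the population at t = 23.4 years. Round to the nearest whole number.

78227 deer

N(t) = N₀·e^(rt) = 511 × e^(0.215×23.4) = 511 × e^5.031.
e^5.031 ≈ 153.09, so N ≈ 511 × 153.09 = 78227.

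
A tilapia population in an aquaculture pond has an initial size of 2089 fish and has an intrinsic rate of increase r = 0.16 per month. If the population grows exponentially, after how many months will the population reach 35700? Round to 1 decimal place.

Set N₀·e^(rt) = 35700: e^(0.16·t) = 35700/2089 = 17.09.
0.16·t = ln(17.09) = 2.8385, so t = 2.8385/0.16 = 17.74.

17.7 months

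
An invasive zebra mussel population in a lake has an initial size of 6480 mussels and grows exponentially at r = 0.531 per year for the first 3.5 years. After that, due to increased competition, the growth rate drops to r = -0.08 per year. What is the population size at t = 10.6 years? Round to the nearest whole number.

23552 mussels

Phase 1: N(3.5) = 6480·e^(0.531×3.5) = 6480·e^1.859 = 41563.4.
Phase 2 runs for 10.6 − 3.5 = 7.1 years at r = -0.08.
N(10.6) = 41563.4·e^(-0.08×7.1) = 41563.4·e^-0.568 = 23552.2.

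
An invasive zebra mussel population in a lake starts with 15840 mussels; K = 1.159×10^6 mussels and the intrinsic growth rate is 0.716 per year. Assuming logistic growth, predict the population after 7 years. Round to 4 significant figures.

782900 mussels

A = (K − N₀)/N₀ = (1.159×10^6 − 15840)/15840 = 72.169.
N(t) = K/(1 + A·e^(−rt)) = 1.159×10^6/(1 + 72.169×e^(−0.716×7)).
e^(−5.012) = 0.0066576; denominator = 1 + 72.169×0.0066576 = 1.4805.
N = 1.159×10^6/1.4805 = 782859.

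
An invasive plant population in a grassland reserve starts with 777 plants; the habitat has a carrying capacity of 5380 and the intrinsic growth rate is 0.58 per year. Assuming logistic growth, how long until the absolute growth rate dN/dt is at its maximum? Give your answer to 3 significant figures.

3.07 years

Logistic growth is fastest at N = K/2 = 2690.
A = (K − N₀)/N₀ = 5.9241. Set K/(1 + A·e^(−rt)) = K/2 → A·e^(−rt) = 1.
e^(−0.58t) = 1/5.9241 = 0.168803, so t = ln(5.9241)/0.58 = 1.779/0.58 = 3.0673.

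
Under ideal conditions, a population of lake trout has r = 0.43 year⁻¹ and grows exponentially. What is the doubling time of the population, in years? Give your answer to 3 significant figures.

Doubling time t_d = ln(2)/r = 0.6931/0.43 = 1.612.

1.61 years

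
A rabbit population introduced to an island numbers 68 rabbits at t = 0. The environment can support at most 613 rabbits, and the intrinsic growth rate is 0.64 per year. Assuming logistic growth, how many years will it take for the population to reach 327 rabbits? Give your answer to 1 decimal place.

3.5 years

A = (K − N₀)/N₀ = (613 − 68)/68 = 8.0147.
Solve 613/(1 + 8.0147·e^(−0.64t)) = 327: 1 + 8.0147·e^(−0.64t) = 1.8746, so e^(−0.64t) = 0.109127.
−0.64·t = ln(0.109127) = -2.2152, so t = 2.2152/0.64 = 3.4613.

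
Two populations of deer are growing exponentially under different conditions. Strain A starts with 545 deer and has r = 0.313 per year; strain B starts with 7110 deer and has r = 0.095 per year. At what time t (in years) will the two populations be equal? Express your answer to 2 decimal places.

Set 545·e^(0.313t) = 7110·e^(0.095t).
e^((0.313 − 0.095)t) = 7110/545 → e^(0.218·t) = 13.046.
0.218·t = ln(13.046) = 2.5685, so t = 2.5685/0.218 = 11.782.

11.78 years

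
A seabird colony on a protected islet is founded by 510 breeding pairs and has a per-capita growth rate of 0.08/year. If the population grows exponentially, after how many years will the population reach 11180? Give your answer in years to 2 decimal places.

Set N₀·e^(rt) = 11180: e^(0.08·t) = 11180/510 = 21.922.
0.08·t = ln(21.922) = 3.0875, so t = 3.0875/0.08 = 38.593.

38.59 years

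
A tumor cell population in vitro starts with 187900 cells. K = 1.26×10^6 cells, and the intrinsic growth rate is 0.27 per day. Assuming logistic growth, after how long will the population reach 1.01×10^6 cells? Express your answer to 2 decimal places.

A = (K − N₀)/N₀ = (1.26×10^6 − 187900)/187900 = 5.7057.
Solve 1.26×10^6/(1 + 5.7057·e^(−0.27t)) = 1.01×10^6: 1 + 5.7057·e^(−0.27t) = 1.2475, so e^(−0.27t) = 0.0433821.
−0.27·t = ln(0.0433821) = -3.1377, so t = 3.1377/0.27 = 11.621.

11.62 days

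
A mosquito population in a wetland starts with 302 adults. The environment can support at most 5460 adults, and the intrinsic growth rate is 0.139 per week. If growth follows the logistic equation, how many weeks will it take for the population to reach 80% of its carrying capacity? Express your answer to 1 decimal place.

30.4 weeks

A = (K − N₀)/N₀ = (5460 − 302)/302 = 17.079.
Solve 5460/(1 + 17.079·e^(−0.139t)) = 4368: 1 + 17.079·e^(−0.139t) = 1.25, so e^(−0.139t) = 0.0146375.
−0.139·t = ln(0.0146375) = -4.2242, so t = 4.2242/0.139 = 30.39.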